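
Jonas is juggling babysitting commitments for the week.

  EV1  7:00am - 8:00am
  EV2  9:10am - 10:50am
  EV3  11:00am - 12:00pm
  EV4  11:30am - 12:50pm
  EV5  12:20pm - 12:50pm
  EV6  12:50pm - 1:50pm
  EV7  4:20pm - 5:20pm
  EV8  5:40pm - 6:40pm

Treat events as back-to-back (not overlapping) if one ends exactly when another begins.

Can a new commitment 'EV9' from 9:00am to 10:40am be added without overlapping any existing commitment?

No — it overlaps EV2

EV1: ends 8:00am at or before EV9 starts 9:00am → clear.
EV2: starts 9:10am before EV9 ends 10:40am, and ends 10:50am after EV9 starts 9:00am → overlap.
EV3: starts 11:00am at or after EV9 ends 10:40am → clear.
EV4: starts 11:30am at or after EV9 ends 10:40am → clear.
EV5: starts 12:20pm at or after EV9 ends 10:40am → clear.
EV6: starts 12:50pm at or after EV9 ends 10:40am → clear.
EV7: starts 4:20pm at or after EV9 ends 10:40am → clear.
EV8: starts 5:40pm at or after EV9 ends 10:40am → clear.
EV9 overlaps EV2.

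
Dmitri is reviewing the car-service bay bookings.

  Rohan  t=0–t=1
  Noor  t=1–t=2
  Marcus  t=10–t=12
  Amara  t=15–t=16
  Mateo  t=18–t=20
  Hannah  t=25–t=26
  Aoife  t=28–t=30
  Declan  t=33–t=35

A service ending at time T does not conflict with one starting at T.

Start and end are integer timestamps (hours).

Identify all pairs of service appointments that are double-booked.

Two intervals overlap when each starts before the other ends.
Sorted by start: Rohan, Noor, Marcus, Amara, Mateo, Hannah, Aoife, Declan.
Noor starts exactly when Rohan ends (back-to-back, no overlap), so Rohan has no further overlaps.
Marcus starts after Noor ends, so Noor has no further overlaps.
Amara starts after Marcus ends, so Marcus has no further overlaps.
Mateo starts after Amara ends, so Amara has no further overlaps.
Hannah starts after Mateo ends, so Mateo has no further overlaps.
Aoife starts after Hannah ends, so Hannah has no further overlaps.
Declan starts after Aoife ends.

no overlapping pairs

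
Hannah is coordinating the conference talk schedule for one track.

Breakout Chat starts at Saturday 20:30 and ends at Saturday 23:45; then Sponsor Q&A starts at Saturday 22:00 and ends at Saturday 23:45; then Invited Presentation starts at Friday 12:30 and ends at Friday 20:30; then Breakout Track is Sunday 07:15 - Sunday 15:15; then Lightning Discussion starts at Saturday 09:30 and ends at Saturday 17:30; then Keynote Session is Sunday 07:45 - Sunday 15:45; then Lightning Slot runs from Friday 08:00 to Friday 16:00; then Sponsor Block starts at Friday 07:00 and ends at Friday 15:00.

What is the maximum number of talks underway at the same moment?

3

Walk through starts and ends in time order (an end at T is processed before a start at T):
Friday 07:00 start Sponsor Block → 1
Friday 08:00 start Lightning Slot → 2
Friday 12:30 start Invited Presentation → 3
Friday 15:00 end Sponsor Block → 2
Friday 16:00 end Lightning Slot → 1
Friday 20:30 end Invited Presentation → 0
Saturday 09:30 start Lightning Discussion → 1
Saturday 17:30 end Lightning Discussion → 0
Saturday 20:30 start Breakout Chat → 1
Saturday 22:00 start Sponsor Q&A → 2
Saturday 23:45 end Breakout Chat → 1
Saturday 23:45 end Sponsor Q&A → 0
Sunday 07:15 start Breakout Track → 1
Sunday 07:45 start Keynote Session → 2
Sunday 15:15 end Breakout Track → 1
Sunday 15:45 end Keynote Session → 0
Peak is 3, at Friday 12:30 (Invited Presentation, Lightning Slot, Sponsor Block).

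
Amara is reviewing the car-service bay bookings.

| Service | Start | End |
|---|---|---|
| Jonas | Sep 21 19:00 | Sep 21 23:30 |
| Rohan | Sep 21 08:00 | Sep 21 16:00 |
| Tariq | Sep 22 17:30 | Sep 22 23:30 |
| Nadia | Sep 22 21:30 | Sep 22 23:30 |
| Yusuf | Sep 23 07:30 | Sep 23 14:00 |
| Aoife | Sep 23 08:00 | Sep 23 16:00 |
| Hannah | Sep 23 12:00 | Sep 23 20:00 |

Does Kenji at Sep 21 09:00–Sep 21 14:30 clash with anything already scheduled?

Rohan: starts Sep 21 08:00 before Kenji ends Sep 21 14:30, and ends Sep 21 16:00 after Kenji starts Sep 21 09:00 → overlap.
Jonas: starts Sep 21 19:00 at or after Kenji ends Sep 21 14:30 → clear.
Tariq: starts Sep 22 17:30 at or after Kenji ends Sep 21 14:30 → clear.
Nadia: starts Sep 22 21:30 at or after Kenji ends Sep 21 14:30 → clear.
Yusuf: starts Sep 23 07:30 at or after Kenji ends Sep 21 14:30 → clear.
Aoife: starts Sep 23 08:00 at or after Kenji ends Sep 21 14:30 → clear.
Hannah: starts Sep 23 12:00 at or after Kenji ends Sep 21 14:30 → clear.
Kenji overlaps Rohan.

Yes — it overlaps Rohan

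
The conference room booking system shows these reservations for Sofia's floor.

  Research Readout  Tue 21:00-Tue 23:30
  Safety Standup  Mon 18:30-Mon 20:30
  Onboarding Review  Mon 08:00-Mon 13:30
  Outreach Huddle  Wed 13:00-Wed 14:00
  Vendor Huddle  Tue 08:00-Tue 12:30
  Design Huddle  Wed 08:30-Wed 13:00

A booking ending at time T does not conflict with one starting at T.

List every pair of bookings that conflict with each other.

no conflicts

Sorted by start: Onboarding Review, Safety Standup, Vendor Huddle, Research Readout, Design Huddle, Outreach Huddle.
Safety Standup starts after Onboarding Review ends, so nothing later overlaps Onboarding Review either.
Vendor Huddle starts after Safety Standup ends, so nothing later overlaps Safety Standup either.
Research Readout starts after Vendor Huddle ends, so nothing later overlaps Vendor Huddle either.
Design Huddle starts after Research Readout ends, so nothing later overlaps Research Readout either.
Outreach Huddle starts exactly when Design Huddle ends (back-to-back, no overlap).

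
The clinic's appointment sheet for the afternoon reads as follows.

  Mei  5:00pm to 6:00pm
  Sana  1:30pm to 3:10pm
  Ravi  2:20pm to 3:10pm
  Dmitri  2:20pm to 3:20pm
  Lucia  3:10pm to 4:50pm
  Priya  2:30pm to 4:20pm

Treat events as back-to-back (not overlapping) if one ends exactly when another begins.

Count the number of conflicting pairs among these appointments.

8

Sorted by start: Sana, Dmitri, Ravi, Priya, Lucia, Mei.
Dmitri starts before Sana ends → Sana and Dmitri overlap.
Ravi starts before Sana ends → Sana and Ravi overlap.
Priya starts before Sana ends → Sana and Priya overlap.
Lucia starts exactly when Sana ends (back-to-back, no overlap) — done with Sana.
Ravi starts before Dmitri ends → Dmitri and Ravi overlap.
Priya starts before Dmitri ends → Dmitri and Priya overlap.
Lucia starts before Dmitri ends → Dmitri and Lucia overlap.
Mei starts after Dmitri ends.
Priya starts before Ravi ends → Ravi and Priya overlap.
Lucia starts exactly when Ravi ends (back-to-back, no overlap) — done with Ravi.
Lucia starts before Priya ends → Priya and Lucia overlap.
Mei starts after Priya ends.
Mei starts after Lucia ends.
Overlapping pairs: Dmitri & Lucia, Dmitri & Priya, Dmitri & Ravi, Dmitri & Sana, Lucia & Priya, Priya & Ravi, Priya & Sana, Ravi & Sana — 8 in total.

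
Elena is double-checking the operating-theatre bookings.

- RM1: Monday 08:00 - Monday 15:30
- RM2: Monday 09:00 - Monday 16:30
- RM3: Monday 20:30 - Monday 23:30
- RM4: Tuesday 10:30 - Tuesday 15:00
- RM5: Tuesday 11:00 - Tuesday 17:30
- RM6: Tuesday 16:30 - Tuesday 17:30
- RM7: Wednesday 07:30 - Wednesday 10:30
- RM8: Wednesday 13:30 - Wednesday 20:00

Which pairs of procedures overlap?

Two intervals overlap when each starts before the other ends.
Sorted by start: RM1, RM2, RM3, RM4, RM5, RM6, RM7, RM8.
RM2 starts before RM1 ends → RM1 and RM2 overlap.
RM3 starts after RM1 ends, so RM1 has no further overlaps.
RM3 starts after RM2 ends, so RM2 has no further overlaps.
RM4 starts after RM3 ends, so RM3 has no further overlaps.
RM5 starts before RM4 ends → RM4 and RM5 overlap.
RM6 starts after RM4 ends, so RM4 has no further overlaps.
RM6 starts before RM5 ends → RM5 and RM6 overlap.
RM7 starts after RM5 ends, so RM5 has no further overlaps.
RM7 starts after RM6 ends, so RM6 has no further overlaps.
RM8 starts after RM7 ends.

RM1 & RM2, RM4 & RM5, RM5 & RM6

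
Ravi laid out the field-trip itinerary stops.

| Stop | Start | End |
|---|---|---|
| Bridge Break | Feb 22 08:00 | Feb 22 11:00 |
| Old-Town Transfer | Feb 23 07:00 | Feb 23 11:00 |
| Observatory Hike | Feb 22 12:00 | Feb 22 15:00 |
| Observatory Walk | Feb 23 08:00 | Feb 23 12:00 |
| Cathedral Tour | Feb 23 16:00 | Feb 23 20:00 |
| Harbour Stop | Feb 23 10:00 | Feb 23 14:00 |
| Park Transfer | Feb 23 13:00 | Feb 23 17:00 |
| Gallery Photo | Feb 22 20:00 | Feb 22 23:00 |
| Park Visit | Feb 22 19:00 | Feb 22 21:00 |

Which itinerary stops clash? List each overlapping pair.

Cathedral Tour & Park Transfer, Gallery Photo & Park Visit, Harbour Stop & Observatory Walk, Harbour Stop & Old-Town Transfer, Harbour Stop & Park Transfer, Observatory Walk & Old-Town Transfer

Two intervals overlap when each starts before the other ends.
Sorted by start: Bridge Break, Observatory Hike, Park Visit, Gallery Photo, Old-Town Transfer, Observatory Walk, Harbour Stop, Park Transfer, Cathedral Tour.
Observatory Hike starts after Bridge Break ends, so Bridge Break has no further overlaps.
Park Visit starts after Observatory Hike ends, so Observatory Hike has no further overlaps.
Gallery Photo starts before Park Visit ends → Park Visit and Gallery Photo overlap.
Old-Town Transfer starts after Park Visit ends, so Park Visit has no further overlaps.
Old-Town Transfer starts after Gallery Photo ends, so Gallery Photo has no further overlaps.
Observatory Walk starts before Old-Town Transfer ends → Old-Town Transfer and Observatory Walk overlap.
Harbour Stop starts before Old-Town Transfer ends → Old-Town Transfer and Harbour Stop overlap.
Park Transfer starts after Old-Town Transfer ends, so Old-Town Transfer has no further overlaps.
Harbour Stop starts before Observatory Walk ends → Observatory Walk and Harbour Stop overlap.
Park Transfer starts after Observatory Walk ends, so Observatory Walk has no further overlaps.
Park Transfer starts before Harbour Stop ends → Harbour Stop and Park Transfer overlap.
Cathedral Tour starts after Harbour Stop ends.
Cathedral Tour starts before Park Transfer ends → Park Transfer and Cathedral Tour overlap.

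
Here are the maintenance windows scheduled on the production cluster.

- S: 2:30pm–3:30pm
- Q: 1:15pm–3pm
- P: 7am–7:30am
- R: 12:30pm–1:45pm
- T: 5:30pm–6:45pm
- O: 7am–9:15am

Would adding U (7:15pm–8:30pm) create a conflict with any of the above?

No — it doesn't clash with anything

O: ends 9:15am at or before U starts 7:15pm → clear.
P: ends 7:30am at or before U starts 7:15pm → clear.
R: ends 1:45pm at or before U starts 7:15pm → clear.
Q: ends 3pm at or before U starts 7:15pm → clear.
S: ends 3:30pm at or before U starts 7:15pm → clear.
T: ends 6:45pm at or before U starts 7:15pm → clear.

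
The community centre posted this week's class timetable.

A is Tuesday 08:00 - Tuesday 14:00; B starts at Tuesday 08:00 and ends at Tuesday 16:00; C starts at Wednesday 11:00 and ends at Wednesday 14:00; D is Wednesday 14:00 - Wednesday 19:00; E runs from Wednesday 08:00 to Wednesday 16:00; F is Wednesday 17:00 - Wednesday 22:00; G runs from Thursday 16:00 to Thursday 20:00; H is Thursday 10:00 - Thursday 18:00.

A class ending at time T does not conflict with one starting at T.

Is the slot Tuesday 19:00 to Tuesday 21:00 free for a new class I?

A: ends Tuesday 14:00 at or before I starts Tuesday 19:00 → clear.
B: ends Tuesday 16:00 at or before I starts Tuesday 19:00 → clear.
E: starts Wednesday 08:00 at or after I ends Tuesday 21:00 → clear.
C: starts Wednesday 11:00 at or after I ends Tuesday 21:00 → clear.
D: starts Wednesday 14:00 at or after I ends Tuesday 21:00 → clear.
F: starts Wednesday 17:00 at or after I ends Tuesday 21:00 → clear.
H: starts Thursday 10:00 at or after I ends Tuesday 21:00 → clear.
G: starts Thursday 16:00 at or after I ends Tuesday 21:00 → clear.

Yes — the slot is free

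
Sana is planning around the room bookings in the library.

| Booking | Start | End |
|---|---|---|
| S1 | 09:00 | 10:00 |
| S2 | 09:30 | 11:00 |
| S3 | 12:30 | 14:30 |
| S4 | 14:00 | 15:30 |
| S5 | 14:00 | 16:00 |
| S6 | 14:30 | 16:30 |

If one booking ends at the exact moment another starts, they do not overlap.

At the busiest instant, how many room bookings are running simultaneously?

Sort all start/end points and keep a running count:
09:00 start S1 → 1
09:30 start S2 → 2
10:00 end S1 → 1
11:00 end S2 → 0
12:30 start S3 → 1
14:00 start S4 → 2
14:00 start S5 → 3
14:30 end S3 → 2
14:30 start S6 → 3
15:30 end S4 → 2
16:00 end S5 → 1
16:30 end S6 → 0
Peak is 3, at 14:00 (S3, S4, S5).

3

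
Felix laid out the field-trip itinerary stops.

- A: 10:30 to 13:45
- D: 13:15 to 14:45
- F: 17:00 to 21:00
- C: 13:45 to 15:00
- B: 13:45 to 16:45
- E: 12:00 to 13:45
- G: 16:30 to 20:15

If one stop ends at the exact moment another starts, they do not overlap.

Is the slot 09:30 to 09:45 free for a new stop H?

Yes — the slot is free

A: starts 10:30 at or after H ends 09:45 → clear.
E: starts 12:00 at or after H ends 09:45 → clear.
D: starts 13:15 at or after H ends 09:45 → clear.
B: starts 13:45 at or after H ends 09:45 → clear.
C: starts 13:45 at or after H ends 09:45 → clear.
G: starts 16:30 at or after H ends 09:45 → clear.
F: starts 17:00 at or after H ends 09:45 → clear.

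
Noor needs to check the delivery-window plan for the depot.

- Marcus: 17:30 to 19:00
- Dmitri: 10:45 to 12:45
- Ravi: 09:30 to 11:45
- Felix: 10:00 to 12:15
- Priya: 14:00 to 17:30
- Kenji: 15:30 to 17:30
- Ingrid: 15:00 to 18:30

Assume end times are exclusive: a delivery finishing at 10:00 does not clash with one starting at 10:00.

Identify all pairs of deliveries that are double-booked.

Sorted by start: Ravi, Felix, Dmitri, Priya, Ingrid, Kenji, Marcus.
Felix starts before Ravi ends → Ravi and Felix overlap.
Dmitri starts before Ravi ends → Ravi and Dmitri overlap.
Priya starts after Ravi ends; Ravi is clear from here.
Dmitri starts before Felix ends → Felix and Dmitri overlap.
Priya starts after Felix ends; Felix is clear from here.
Priya starts after Dmitri ends; Dmitri is clear from here.
Ingrid starts before Priya ends → Priya and Ingrid overlap.
Kenji starts before Priya ends → Priya and Kenji overlap.
Marcus starts exactly when Priya ends (back-to-back, no overlap).
Kenji starts before Ingrid ends → Ingrid and Kenji overlap.
Marcus starts before Ingrid ends → Ingrid and Marcus overlap.
Marcus starts exactly when Kenji ends (back-to-back, no overlap).

Dmitri & Felix, Dmitri & Ravi, Felix & Ravi, Ingrid & Kenji, Ingrid & Marcus, Ingrid & Priya, Kenji & Priya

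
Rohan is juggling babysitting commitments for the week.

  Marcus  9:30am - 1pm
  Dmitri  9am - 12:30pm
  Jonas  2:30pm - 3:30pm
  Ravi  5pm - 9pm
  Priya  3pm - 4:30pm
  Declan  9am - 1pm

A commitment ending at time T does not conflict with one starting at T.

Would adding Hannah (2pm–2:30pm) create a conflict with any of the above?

Dmitri: ends 12:30pm at or before Hannah starts 2pm → clear.
Declan: ends 1pm at or before Hannah starts 2pm → clear.
Marcus: ends 1pm at or before Hannah starts 2pm → clear.
Jonas: starts 2:30pm at or after Hannah ends 2:30pm → clear.
Priya: starts 3pm at or after Hannah ends 2:30pm → clear.
Ravi: starts 5pm at or after Hannah ends 2:30pm → clear.

No — it doesn't clash with anything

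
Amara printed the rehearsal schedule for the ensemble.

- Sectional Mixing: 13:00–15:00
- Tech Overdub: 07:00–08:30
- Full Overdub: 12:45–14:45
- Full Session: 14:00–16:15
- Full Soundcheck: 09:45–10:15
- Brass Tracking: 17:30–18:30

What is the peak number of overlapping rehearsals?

Sort all start/end points and keep a running count:
07:00 start Tech Overdub → 1
08:30 end Tech Overdub → 0
09:45 start Full Soundcheck → 1
10:15 end Full Soundcheck → 0
12:45 start Full Overdub → 1
13:00 start Sectional Mixing → 2
14:00 start Full Session → 3
14:45 end Full Overdub → 2
15:00 end Sectional Mixing → 1
16:15 end Full Session → 0
17:30 start Brass Tracking → 1
18:30 end Brass Tracking → 0
Peak is 3, at 14:00 (Full Overdub, Full Session, Sectional Mixing).

3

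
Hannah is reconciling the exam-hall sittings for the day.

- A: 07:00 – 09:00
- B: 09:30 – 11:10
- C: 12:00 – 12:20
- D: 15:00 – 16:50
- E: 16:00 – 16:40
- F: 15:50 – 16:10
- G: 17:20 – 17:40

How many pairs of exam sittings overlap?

3

Sorted by start: A, B, C, D, F, E, G.
B starts after A ends — done with A.
C starts after B ends — done with B.
D starts after C ends — done with C.
F starts before D ends → D and F overlap.
E starts before D ends → D and E overlap.
G starts after D ends.
E starts before F ends → F and E overlap.
G starts after F ends.
G starts after E ends.
Overlapping pairs: D & E, D & F, E & F — 3 in total.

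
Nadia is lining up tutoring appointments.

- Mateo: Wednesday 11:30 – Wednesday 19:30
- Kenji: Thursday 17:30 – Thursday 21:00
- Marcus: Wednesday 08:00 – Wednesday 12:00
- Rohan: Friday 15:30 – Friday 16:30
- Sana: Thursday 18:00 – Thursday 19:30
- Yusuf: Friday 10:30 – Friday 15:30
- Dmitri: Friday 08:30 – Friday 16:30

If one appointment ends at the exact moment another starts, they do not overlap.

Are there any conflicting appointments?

Sorted by start: Marcus, Mateo, Kenji, Sana, Dmitri, Yusuf, Rohan.
Mateo starts before Marcus ends → Marcus and Mateo overlap.
That's a conflict, so the schedule is not conflict-free.

Yes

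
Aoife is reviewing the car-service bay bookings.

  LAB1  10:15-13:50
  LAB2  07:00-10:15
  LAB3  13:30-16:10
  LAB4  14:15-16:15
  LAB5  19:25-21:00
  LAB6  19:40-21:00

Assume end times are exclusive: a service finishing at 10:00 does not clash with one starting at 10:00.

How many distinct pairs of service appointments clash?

3

Sorted by start: LAB2, LAB1, LAB3, LAB4, LAB5, LAB6.
LAB1 starts exactly when LAB2 ends (back-to-back, no overlap), so LAB2 has no further overlaps.
LAB3 starts before LAB1 ends → LAB1 and LAB3 overlap.
LAB4 starts after LAB1 ends, so LAB1 has no further overlaps.
LAB4 starts before LAB3 ends → LAB3 and LAB4 overlap.
LAB5 starts after LAB3 ends, so LAB3 has no further overlaps.
LAB5 starts after LAB4 ends, so LAB4 has no further overlaps.
LAB6 starts before LAB5 ends → LAB5 and LAB6 overlap.
Overlapping pairs: LAB1 & LAB3, LAB3 & LAB4, LAB5 & LAB6 — 3 in total.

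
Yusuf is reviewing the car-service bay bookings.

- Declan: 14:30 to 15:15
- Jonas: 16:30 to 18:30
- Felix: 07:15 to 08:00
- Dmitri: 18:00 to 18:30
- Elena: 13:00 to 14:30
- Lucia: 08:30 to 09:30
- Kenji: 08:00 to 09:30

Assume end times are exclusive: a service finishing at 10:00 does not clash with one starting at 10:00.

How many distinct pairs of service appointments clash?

2

Sorted by start: Felix, Kenji, Lucia, Elena, Declan, Jonas, Dmitri.
Kenji starts exactly when Felix ends (back-to-back, no overlap); Felix is clear from here.
Lucia starts before Kenji ends → Kenji and Lucia overlap.
Elena starts after Kenji ends; Kenji is clear from here.
Elena starts after Lucia ends; Lucia is clear from here.
Declan starts exactly when Elena ends (back-to-back, no overlap); Elena is clear from here.
Jonas starts after Declan ends; Declan is clear from here.
Dmitri starts before Jonas ends → Jonas and Dmitri overlap.
Overlapping pairs: Dmitri & Jonas, Kenji & Lucia — 2 in total.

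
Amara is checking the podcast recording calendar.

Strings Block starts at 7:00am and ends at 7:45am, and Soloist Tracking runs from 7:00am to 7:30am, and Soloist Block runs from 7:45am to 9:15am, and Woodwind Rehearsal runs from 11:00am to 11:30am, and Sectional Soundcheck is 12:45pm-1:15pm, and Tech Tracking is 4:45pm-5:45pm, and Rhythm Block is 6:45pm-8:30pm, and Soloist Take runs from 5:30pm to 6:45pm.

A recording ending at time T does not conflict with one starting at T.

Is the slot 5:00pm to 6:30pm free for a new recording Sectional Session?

No — it overlaps Soloist Take, Tech Tracking

Strings Block: ends 7:45am at or before Sectional Session starts 5:00pm → clear.
Soloist Tracking: ends 7:30am at or before Sectional Session starts 5:00pm → clear.
Soloist Block: ends 9:15am at or before Sectional Session starts 5:00pm → clear.
Woodwind Rehearsal: ends 11:30am at or before Sectional Session starts 5:00pm → clear.
Sectional Soundcheck: ends 1:15pm at or before Sectional Session starts 5:00pm → clear.
Tech Tracking: starts 4:45pm before Sectional Session ends 6:30pm, and ends 5:45pm after Sectional Session starts 5:00pm → overlap.
Soloist Take: starts 5:30pm before Sectional Session ends 6:30pm, and ends 6:45pm after Sectional Session starts 5:00pm → overlap.
Rhythm Block: starts 6:45pm at or after Sectional Session ends 6:30pm → clear.
Sectional Session overlaps Tech Tracking, Soloist Take.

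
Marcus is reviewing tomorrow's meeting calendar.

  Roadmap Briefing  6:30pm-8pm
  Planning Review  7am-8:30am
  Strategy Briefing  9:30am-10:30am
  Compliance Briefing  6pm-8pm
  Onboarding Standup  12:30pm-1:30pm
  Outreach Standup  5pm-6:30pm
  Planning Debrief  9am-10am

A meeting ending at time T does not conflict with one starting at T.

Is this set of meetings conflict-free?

Two intervals overlap when each starts before the other ends.
Sorted by start: Planning Review, Planning Debrief, Strategy Briefing, Onboarding Standup, Outreach Standup, Compliance Briefing, Roadmap Briefing.
Planning Debrief starts after Planning Review ends — done with Planning Review.
Strategy Briefing starts before Planning Debrief ends → Planning Debrief and Strategy Briefing overlap.
That's a conflict, so the schedule is not conflict-free.

No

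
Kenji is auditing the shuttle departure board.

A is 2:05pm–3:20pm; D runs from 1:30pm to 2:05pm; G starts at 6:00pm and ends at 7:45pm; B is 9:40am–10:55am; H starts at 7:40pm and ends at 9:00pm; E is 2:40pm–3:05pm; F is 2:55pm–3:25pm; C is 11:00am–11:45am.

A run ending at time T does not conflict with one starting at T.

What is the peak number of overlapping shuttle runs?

Sort all start/end points and keep a running count:
9:40am start B → 1
10:55am end B → 0
11:00am start C → 1
11:45am end C → 0
1:30pm start D → 1
2:05pm end D → 0
2:05pm start A → 1
2:40pm start E → 2
2:55pm start F → 3
3:05pm end E → 2
3:20pm end A → 1
3:25pm end F → 0
6:00pm start G → 1
7:40pm start H → 2
7:45pm end G → 1
9:00pm end H → 0
Peak is 3, at 2:55pm (A, E, F).

3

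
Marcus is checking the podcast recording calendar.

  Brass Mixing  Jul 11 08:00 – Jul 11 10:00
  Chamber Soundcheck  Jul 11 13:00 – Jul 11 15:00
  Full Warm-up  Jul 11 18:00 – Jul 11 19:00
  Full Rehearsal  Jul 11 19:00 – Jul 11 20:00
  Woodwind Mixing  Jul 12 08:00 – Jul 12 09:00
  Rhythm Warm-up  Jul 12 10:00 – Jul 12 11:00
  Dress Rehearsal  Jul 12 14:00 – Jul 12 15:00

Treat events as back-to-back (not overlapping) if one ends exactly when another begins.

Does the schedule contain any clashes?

No

Sorted by start: Brass Mixing, Chamber Soundcheck, Full Warm-up, Full Rehearsal, Woodwind Mixing, Rhythm Warm-up, Dress Rehearsal.
Chamber Soundcheck starts after Brass Mixing ends — done with Brass Mixing.
Full Warm-up starts after Chamber Soundcheck ends — done with Chamber Soundcheck.
Full Rehearsal starts exactly when Full Warm-up ends (back-to-back, no overlap) — done with Full Warm-up.
Woodwind Mixing starts after Full Rehearsal ends — done with Full Rehearsal.
Rhythm Warm-up starts after Woodwind Mixing ends — done with Woodwind Mixing.
Dress Rehearsal starts after Rhythm Warm-up ends.
Every pair is clear; the schedule has no overlaps.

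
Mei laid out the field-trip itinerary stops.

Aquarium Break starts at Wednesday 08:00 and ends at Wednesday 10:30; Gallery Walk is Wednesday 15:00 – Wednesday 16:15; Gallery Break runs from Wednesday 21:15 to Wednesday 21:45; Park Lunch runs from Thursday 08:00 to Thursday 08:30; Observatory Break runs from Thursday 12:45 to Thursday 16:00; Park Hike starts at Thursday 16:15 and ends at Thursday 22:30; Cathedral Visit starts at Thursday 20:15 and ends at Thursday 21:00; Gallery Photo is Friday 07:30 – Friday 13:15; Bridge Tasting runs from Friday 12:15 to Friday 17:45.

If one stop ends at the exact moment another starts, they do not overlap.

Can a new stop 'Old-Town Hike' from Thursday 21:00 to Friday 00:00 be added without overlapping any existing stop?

No — it overlaps Park Hike

Aquarium Break: ends Wednesday 10:30 at or before Old-Town Hike starts Thursday 21:00 → clear.
Gallery Walk: ends Wednesday 16:15 at or before Old-Town Hike starts Thursday 21:00 → clear.
Gallery Break: ends Wednesday 21:45 at or before Old-Town Hike starts Thursday 21:00 → clear.
Park Lunch: ends Thursday 08:30 at or before Old-Town Hike starts Thursday 21:00 → clear.
Observatory Break: ends Thursday 16:00 at or before Old-Town Hike starts Thursday 21:00 → clear.
Park Hike: starts Thursday 16:15 before Old-Town Hike ends Friday 00:00, and ends Thursday 22:30 after Old-Town Hike starts Thursday 21:00 → overlap.
Cathedral Visit: ends Thursday 21:00 at or before Old-Town Hike starts Thursday 21:00 → clear.
Gallery Photo: starts Friday 07:30 at or after Old-Town Hike ends Friday 00:00 → clear.
Bridge Tasting: starts Friday 12:15 at or after Old-Town Hike ends Friday 00:00 → clear.
Old-Town Hike overlaps Park Hike.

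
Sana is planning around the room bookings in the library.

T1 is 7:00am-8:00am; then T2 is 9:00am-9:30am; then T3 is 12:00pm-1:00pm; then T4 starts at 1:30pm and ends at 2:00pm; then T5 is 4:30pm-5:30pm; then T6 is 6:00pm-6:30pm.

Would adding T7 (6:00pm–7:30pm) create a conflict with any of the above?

Yes — it overlaps T6

T1: ends 8:00am at or before T7 starts 6:00pm → clear.
T2: ends 9:30am at or before T7 starts 6:00pm → clear.
T3: ends 1:00pm at or before T7 starts 6:00pm → clear.
T4: ends 2:00pm at or before T7 starts 6:00pm → clear.
T5: ends 5:30pm at or before T7 starts 6:00pm → clear.
T6: starts 6:00pm before T7 ends 7:30pm, and ends 6:30pm after T7 starts 6:00pm → overlap.
T7 overlaps T6.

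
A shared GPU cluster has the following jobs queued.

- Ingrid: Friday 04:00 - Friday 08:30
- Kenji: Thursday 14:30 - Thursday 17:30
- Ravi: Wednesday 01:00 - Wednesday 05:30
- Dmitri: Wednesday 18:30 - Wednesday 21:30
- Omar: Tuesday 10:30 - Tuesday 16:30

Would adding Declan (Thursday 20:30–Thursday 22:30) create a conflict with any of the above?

Omar: ends Tuesday 16:30 at or before Declan starts Thursday 20:30 → clear.
Ravi: ends Wednesday 05:30 at or before Declan starts Thursday 20:30 → clear.
Dmitri: ends Wednesday 21:30 at or before Declan starts Thursday 20:30 → clear.
Kenji: ends Thursday 17:30 at or before Declan starts Thursday 20:30 → clear.
Ingrid: starts Friday 04:00 at or after Declan ends Thursday 22:30 → clear.

No — it doesn't clash with anything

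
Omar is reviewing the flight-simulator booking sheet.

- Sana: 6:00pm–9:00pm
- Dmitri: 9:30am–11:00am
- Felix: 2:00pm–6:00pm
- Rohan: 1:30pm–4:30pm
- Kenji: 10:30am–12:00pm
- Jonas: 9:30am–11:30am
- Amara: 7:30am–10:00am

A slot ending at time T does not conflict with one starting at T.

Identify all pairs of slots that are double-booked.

Sorted by start: Amara, Dmitri, Jonas, Kenji, Rohan, Felix, Sana.
Dmitri starts before Amara ends → Amara and Dmitri overlap.
Jonas starts before Amara ends → Amara and Jonas overlap.
Kenji starts after Amara ends — done with Amara.
Jonas starts before Dmitri ends → Dmitri and Jonas overlap.
Kenji starts before Dmitri ends → Dmitri and Kenji overlap.
Rohan starts after Dmitri ends — done with Dmitri.
Kenji starts before Jonas ends → Jonas and Kenji overlap.
Rohan starts after Jonas ends — done with Jonas.
Rohan starts after Kenji ends — done with Kenji.
Felix starts before Rohan ends → Rohan and Felix overlap.
Sana starts after Rohan ends.
Sana starts exactly when Felix ends (back-to-back, no overlap).

Amara & Dmitri, Amara & Jonas, Dmitri & Jonas, Dmitri & Kenji, Felix & Rohan, Jonas & Kenji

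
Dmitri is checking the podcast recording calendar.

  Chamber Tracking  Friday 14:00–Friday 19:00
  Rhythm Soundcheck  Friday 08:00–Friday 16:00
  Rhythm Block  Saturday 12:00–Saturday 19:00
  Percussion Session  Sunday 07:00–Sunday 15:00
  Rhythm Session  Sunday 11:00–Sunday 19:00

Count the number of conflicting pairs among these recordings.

Two intervals overlap when each starts before the other ends.
Sorted by start: Rhythm Soundcheck, Chamber Tracking, Rhythm Block, Percussion Session, Rhythm Session.
Chamber Tracking starts before Rhythm Soundcheck ends → Rhythm Soundcheck and Chamber Tracking overlap.
Rhythm Block starts after Rhythm Soundcheck ends, so Rhythm Soundcheck has no further overlaps.
Rhythm Block starts after Chamber Tracking ends, so Chamber Tracking has no further overlaps.
Percussion Session starts after Rhythm Block ends, so Rhythm Block has no further overlaps.
Rhythm Session starts before Percussion Session ends → Percussion Session and Rhythm Session overlap.
Overlapping pairs: Chamber Tracking & Rhythm Soundcheck, Percussion Session & Rhythm Session — 2 in total.

2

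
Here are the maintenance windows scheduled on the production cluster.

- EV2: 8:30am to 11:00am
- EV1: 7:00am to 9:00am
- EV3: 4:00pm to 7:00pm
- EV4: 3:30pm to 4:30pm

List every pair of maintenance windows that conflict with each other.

EV1 & EV2, EV3 & EV4

Two intervals overlap when each starts before the other ends.
Sorted by start: EV1, EV2, EV4, EV3.
EV2 starts before EV1 ends → EV1 and EV2 overlap.
EV4 starts after EV1 ends; EV1 is clear from here.
EV4 starts after EV2 ends; EV2 is clear from here.
EV3 starts before EV4 ends → EV4 and EV3 overlap.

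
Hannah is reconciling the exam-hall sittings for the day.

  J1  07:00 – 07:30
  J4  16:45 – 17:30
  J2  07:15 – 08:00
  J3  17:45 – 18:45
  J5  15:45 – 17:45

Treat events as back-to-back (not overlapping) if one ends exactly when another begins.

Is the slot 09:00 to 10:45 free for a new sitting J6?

J1: ends 07:30 at or before J6 starts 09:00 → clear.
J2: ends 08:00 at or before J6 starts 09:00 → clear.
J5: starts 15:45 at or after J6 ends 10:45 → clear.
J4: starts 16:45 at or after J6 ends 10:45 → clear.
J3: starts 17:45 at or after J6 ends 10:45 → clear.

Yes — the slot is free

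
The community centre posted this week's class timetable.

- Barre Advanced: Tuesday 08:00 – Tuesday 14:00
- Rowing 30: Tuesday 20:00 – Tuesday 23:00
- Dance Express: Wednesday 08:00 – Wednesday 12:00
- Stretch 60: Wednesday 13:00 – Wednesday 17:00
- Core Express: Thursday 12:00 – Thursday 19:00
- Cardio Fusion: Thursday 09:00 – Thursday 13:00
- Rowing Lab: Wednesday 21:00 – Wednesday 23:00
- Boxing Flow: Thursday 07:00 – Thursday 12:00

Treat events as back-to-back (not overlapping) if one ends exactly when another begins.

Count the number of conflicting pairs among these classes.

2

Sorted by start: Barre Advanced, Rowing 30, Dance Express, Stretch 60, Rowing Lab, Boxing Flow, Cardio Fusion, Core Express.
Rowing 30 starts after Barre Advanced ends, so nothing later overlaps Barre Advanced either.
Dance Express starts after Rowing 30 ends, so nothing later overlaps Rowing 30 either.
Stretch 60 starts after Dance Express ends, so nothing later overlaps Dance Express either.
Rowing Lab starts after Stretch 60 ends, so nothing later overlaps Stretch 60 either.
Boxing Flow starts after Rowing Lab ends, so nothing later overlaps Rowing Lab either.
Cardio Fusion starts before Boxing Flow ends → Boxing Flow and Cardio Fusion overlap.
Core Express starts exactly when Boxing Flow ends (back-to-back, no overlap).
Core Express starts before Cardio Fusion ends → Cardio Fusion and Core Express overlap.
Overlapping pairs: Boxing Flow & Cardio Fusion, Cardio Fusion & Core Express — 2 in total.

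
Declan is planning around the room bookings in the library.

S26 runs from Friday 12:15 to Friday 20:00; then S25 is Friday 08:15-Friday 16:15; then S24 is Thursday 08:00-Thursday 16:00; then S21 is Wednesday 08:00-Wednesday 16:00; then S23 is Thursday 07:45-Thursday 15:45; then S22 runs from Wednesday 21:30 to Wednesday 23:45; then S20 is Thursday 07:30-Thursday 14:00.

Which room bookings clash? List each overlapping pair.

Sorted by start: S21, S22, S20, S23, S24, S25, S26.
S22 starts after S21 ends; S21 is clear from here.
S20 starts after S22 ends; S22 is clear from here.
S23 starts before S20 ends → S20 and S23 overlap.
S24 starts before S20 ends → S20 and S24 overlap.
S25 starts after S20 ends; S20 is clear from here.
S24 starts before S23 ends → S23 and S24 overlap.
S25 starts after S23 ends; S23 is clear from here.
S25 starts after S24 ends; S24 is clear from here.
S26 starts before S25 ends → S25 and S26 overlap.

S20 & S23, S20 & S24, S23 & S24, S25 & S26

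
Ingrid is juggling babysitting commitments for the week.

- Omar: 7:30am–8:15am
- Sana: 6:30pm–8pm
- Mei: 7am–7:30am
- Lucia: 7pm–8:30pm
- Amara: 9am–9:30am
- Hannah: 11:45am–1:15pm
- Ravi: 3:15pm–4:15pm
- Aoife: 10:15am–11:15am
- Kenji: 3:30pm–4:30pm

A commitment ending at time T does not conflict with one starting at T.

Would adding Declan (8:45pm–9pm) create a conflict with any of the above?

Mei: ends 7:30am at or before Declan starts 8:45pm → clear.
Omar: ends 8:15am at or before Declan starts 8:45pm → clear.
Amara: ends 9:30am at or before Declan starts 8:45pm → clear.
Aoife: ends 11:15am at or before Declan starts 8:45pm → clear.
Hannah: ends 1:15pm at or before Declan starts 8:45pm → clear.
Ravi: ends 4:15pm at or before Declan starts 8:45pm → clear.
Kenji: ends 4:30pm at or before Declan starts 8:45pm → clear.
Sana: ends 8pm at or before Declan starts 8:45pm → clear.
Lucia: ends 8:30pm at or before Declan starts 8:45pm → clear.

No — it doesn't clash with anything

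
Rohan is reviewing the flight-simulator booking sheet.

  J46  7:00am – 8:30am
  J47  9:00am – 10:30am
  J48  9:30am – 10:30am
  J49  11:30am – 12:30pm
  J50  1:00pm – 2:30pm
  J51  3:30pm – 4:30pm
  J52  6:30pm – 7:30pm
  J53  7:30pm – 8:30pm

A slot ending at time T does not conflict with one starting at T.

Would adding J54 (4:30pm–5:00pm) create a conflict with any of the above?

No — it doesn't clash with anything

J46: ends 8:30am at or before J54 starts 4:30pm → clear.
J47: ends 10:30am at or before J54 starts 4:30pm → clear.
J48: ends 10:30am at or before J54 starts 4:30pm → clear.
J49: ends 12:30pm at or before J54 starts 4:30pm → clear.
J50: ends 2:30pm at or before J54 starts 4:30pm → clear.
J51: ends 4:30pm at or before J54 starts 4:30pm → clear.
J52: starts 6:30pm at or after J54 ends 5:00pm → clear.
J53: starts 7:30pm at or after J54 ends 5:00pm → clear.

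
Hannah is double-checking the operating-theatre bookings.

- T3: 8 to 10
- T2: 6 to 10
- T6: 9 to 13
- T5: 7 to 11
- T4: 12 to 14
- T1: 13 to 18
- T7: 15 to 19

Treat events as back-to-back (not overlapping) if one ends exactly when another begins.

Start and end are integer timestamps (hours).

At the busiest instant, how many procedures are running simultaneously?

Sweep the timeline, counting +1 at each start and −1 at each end (ends before starts at a tie):
6 start T2 → 1
7 start T5 → 2
8 start T3 → 3
9 start T6 → 4
10 end T2 → 3
10 end T3 → 2
11 end T5 → 1
12 start T4 → 2
13 end T6 → 1
13 start T1 → 2
14 end T4 → 1
15 start T7 → 2
18 end T1 → 1
19 end T7 → 0
Peak is 4, at 9 (T2, T3, T5, T6).

4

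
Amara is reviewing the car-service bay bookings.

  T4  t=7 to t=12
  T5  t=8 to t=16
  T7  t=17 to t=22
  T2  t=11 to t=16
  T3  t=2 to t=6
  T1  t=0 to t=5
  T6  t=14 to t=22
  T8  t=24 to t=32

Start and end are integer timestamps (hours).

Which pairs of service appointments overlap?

Sorted by start: T1, T3, T4, T5, T2, T6, T7, T8.
T3 starts before T1 ends → T1 and T3 overlap.
T4 starts after T1 ends, so T1 has no further overlaps.
T4 starts after T3 ends, so T3 has no further overlaps.
T5 starts before T4 ends → T4 and T5 overlap.
T2 starts before T4 ends → T4 and T2 overlap.
T6 starts after T4 ends, so T4 has no further overlaps.
T2 starts before T5 ends → T5 and T2 overlap.
T6 starts before T5 ends → T5 and T6 overlap.
T7 starts after T5 ends, so T5 has no further overlaps.
T6 starts before T2 ends → T2 and T6 overlap.
T7 starts after T2 ends, so T2 has no further overlaps.
T7 starts before T6 ends → T6 and T7 overlap.
T8 starts after T6 ends.
T8 starts after T7 ends.

T1 & T3, T2 & T4, T2 & T5, T2 & T6, T4 & T5, T5 & T6, T6 & T7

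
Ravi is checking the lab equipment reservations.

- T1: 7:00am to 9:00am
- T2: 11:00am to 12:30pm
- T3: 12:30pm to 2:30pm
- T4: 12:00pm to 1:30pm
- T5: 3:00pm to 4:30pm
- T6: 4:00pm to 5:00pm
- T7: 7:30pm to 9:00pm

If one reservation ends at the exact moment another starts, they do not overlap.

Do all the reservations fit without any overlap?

Check each pair: they overlap iff neither finishes before the other starts.
Sorted by start: T1, T2, T4, T3, T5, T6, T7.
T2 starts after T1 ends, so T1 has no further overlaps.
T4 starts before T2 ends → T2 and T4 overlap.
That's a conflict, so the schedule is not conflict-free.

No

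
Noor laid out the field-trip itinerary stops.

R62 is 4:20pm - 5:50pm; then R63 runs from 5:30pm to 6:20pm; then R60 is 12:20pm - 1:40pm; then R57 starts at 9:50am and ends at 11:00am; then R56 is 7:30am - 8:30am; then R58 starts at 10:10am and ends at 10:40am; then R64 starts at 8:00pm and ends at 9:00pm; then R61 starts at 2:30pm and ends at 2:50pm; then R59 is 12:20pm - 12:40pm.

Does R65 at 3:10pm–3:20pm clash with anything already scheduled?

No — it doesn't clash with anything

R56: ends 8:30am at or before R65 starts 3:10pm → clear.
R57: ends 11:00am at or before R65 starts 3:10pm → clear.
R58: ends 10:40am at or before R65 starts 3:10pm → clear.
R59: ends 12:40pm at or before R65 starts 3:10pm → clear.
R60: ends 1:40pm at or before R65 starts 3:10pm → clear.
R61: ends 2:50pm at or before R65 starts 3:10pm → clear.
R62: starts 4:20pm at or after R65 ends 3:20pm → clear.
R63: starts 5:30pm at or after R65 ends 3:20pm → clear.
R64: starts 8:00pm at or after R65 ends 3:20pm → clear.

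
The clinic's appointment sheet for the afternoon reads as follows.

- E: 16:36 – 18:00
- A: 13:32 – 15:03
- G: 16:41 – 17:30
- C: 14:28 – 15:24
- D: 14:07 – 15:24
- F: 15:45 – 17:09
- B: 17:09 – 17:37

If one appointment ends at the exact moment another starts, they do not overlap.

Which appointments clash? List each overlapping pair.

Sorted by start: A, D, C, F, E, G, B.
D starts before A ends → A and D overlap.
C starts before A ends → A and C overlap.
F starts after A ends, so nothing later overlaps A either.
C starts before D ends → D and C overlap.
F starts after D ends, so nothing later overlaps D either.
F starts after C ends, so nothing later overlaps C either.
E starts before F ends → F and E overlap.
G starts before F ends → F and G overlap.
B starts exactly when F ends (back-to-back, no overlap).
G starts before E ends → E and G overlap.
B starts before E ends → E and B overlap.
B starts before G ends → G and B overlap.

A & C, A & D, B & E, B & G, C & D, E & F, E & G, F & G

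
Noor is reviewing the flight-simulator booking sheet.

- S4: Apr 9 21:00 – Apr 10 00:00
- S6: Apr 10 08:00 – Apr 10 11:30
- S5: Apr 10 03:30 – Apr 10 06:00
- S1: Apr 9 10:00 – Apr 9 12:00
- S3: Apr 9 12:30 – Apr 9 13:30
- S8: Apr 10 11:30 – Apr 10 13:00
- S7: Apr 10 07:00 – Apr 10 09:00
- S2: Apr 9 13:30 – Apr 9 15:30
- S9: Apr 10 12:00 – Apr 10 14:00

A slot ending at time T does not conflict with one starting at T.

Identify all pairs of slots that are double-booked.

Sorted by start: S1, S3, S2, S4, S5, S7, S6, S8, S9.
S3 starts after S1 ends; S1 is clear from here.
S2 starts exactly when S3 ends (back-to-back, no overlap); S3 is clear from here.
S4 starts after S2 ends; S2 is clear from here.
S5 starts after S4 ends; S4 is clear from here.
S7 starts after S5 ends; S5 is clear from here.
S6 starts before S7 ends → S7 and S6 overlap.
S8 starts after S7 ends; S7 is clear from here.
S8 starts exactly when S6 ends (back-to-back, no overlap); S6 is clear from here.
S9 starts before S8 ends → S8 and S9 overlap.

S6 & S7, S8 & S9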